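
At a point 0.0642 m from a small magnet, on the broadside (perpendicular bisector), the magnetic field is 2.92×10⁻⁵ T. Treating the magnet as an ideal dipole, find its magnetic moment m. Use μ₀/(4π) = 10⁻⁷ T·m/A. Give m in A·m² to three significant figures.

In the equatorial plane B = (μ₀/4π)·m/r³, so m = Br³·4π/(μ₀).
m = (2.92×10⁻⁵)·(0.0642)³ / (10⁻⁷) = 0.07727 A·m².

m ≈ 0.0773 A·m²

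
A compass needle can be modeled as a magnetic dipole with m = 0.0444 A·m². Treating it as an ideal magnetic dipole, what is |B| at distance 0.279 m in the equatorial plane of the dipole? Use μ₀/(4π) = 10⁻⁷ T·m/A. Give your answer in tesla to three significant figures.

In the equatorial plane B = (μ₀/4π)·m/r³ (half the axial value).
B = (10⁻⁷)·(0.0444) / (0.279)³ = 2.044×10⁻⁷ T.

B ≈ 2.04×10⁻⁷ T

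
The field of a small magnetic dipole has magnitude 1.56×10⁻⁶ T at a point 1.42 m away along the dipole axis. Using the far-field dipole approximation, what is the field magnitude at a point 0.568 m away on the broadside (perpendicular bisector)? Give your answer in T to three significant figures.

Dipole fields scale as 1/r³ in the far field.
The axial field is twice the equatorial field at the same r, so the geometry factor is 1/2.
B₂ = B₁ · (1/2) · (r₁/r₂)³ = 1.56×10⁻⁶ · 0.5 · (1.42/0.568)³.
(r₁/r₂)³ = (2.5)³ = 15.62.
B₂ ≈ 1.219×10⁻⁵ T.

B ≈ 1.22×10⁻⁵ T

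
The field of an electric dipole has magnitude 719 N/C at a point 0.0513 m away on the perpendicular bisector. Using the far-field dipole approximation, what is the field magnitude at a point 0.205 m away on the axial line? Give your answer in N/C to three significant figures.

E ≈ 22.5 N/C

Dipole fields scale as 1/r³ in the far field.
The axial field is twice the equatorial field at the same r, so the geometry factor is 2/1.
E₂ = E₁ · (2/1) · (r₁/r₂)³ = 719 · 2 · (0.0513/0.205)³.
(r₁/r₂)³ = (0.2502)³ = 0.01567.
E₂ ≈ 22.53 N/C.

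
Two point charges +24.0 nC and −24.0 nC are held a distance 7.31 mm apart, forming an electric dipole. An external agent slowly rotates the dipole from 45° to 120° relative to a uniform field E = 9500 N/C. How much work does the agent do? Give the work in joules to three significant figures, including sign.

W ≈ 2.01×10⁻⁶ J

Dipole moment p = qd = (2.40×10⁻⁸ C)(0.00731 m) = 1.754×10⁻¹⁰ C·m.
W_ext = ΔU = U(θ₂) − U(θ₁) = −pE cosθ₂ − (−pE cosθ₁) = pE(cosθ₁ − cosθ₂).
W = (1.754×10⁻¹⁰)(9500)·(cos45° − cos120°) = (1.666×10⁻⁶)·(+1.2071) = 2.011×10⁻⁶ J.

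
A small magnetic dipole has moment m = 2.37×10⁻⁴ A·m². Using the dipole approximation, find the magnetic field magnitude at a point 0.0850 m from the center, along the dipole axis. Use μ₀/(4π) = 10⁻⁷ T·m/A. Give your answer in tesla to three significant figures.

On axis B = (μ₀/4π)·2m/r³.
B = 2·(10⁻⁷)·(2.37×10⁻⁴) / (0.0850)³ = 7.718×10⁻⁸ T.

B ≈ 7.72×10⁻⁸ T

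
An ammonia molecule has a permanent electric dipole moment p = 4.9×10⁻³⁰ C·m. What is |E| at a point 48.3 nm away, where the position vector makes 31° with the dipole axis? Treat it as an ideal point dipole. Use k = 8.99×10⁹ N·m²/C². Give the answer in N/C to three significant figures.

At angle θ the dipole field magnitude is E = (kp/r³)·√(1 + 3cos²θ).
kp/r³ = (8.99×10⁹)(4.90×10⁻³⁰) / (4.83×10⁻⁸)³ = 390.9 N/C.
√(1 + 3cos²31°) = √(1 + 3·0.7347) = √3.2042 ≈ 1.7900.
E ≈ 390.9 × 1.790 = 699.8 N/C.

E ≈ 700 N/C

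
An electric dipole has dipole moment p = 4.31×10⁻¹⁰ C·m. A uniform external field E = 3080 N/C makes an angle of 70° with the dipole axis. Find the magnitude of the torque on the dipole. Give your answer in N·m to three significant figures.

Torque on an electric dipole: τ = pE sinθ.
τ = (4.31×10⁻¹⁰)(3080)·sin70° = 1.247×10⁻⁶ N·m.

τ ≈ 1.25×10⁻⁶ N·m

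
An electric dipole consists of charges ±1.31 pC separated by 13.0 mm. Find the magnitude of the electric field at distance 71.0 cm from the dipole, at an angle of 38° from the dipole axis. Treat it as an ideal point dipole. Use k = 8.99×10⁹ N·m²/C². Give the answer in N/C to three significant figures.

E ≈ 7.24×10⁻⁴ N/C

Dipole moment p = qd = (1.31×10⁻¹² C)(0.0130 m) = 1.703×10⁻¹⁴ C·m.
At angle θ the dipole field magnitude is E = (kp/r³)·√(1 + 3cos²θ).
kp/r³ = (8.99×10⁹)(1.703×10⁻¹⁴) / (0.710)³ = 4.278×10⁻⁴ N/C.
√(1 + 3cos²38°) = √(1 + 3·0.6210) = √2.8629 ≈ 1.6920.
E ≈ 4.278×10⁻⁴ × 1.692 = 7.238×10⁻⁴ N/C.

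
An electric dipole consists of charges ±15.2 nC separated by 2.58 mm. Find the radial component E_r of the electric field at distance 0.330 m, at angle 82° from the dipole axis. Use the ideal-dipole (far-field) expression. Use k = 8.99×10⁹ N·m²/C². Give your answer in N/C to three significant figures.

E_r ≈ 2.73 N/C

Dipole moment p = qd = (1.52×10⁻⁸ C)(0.00258 m) = 3.922×10⁻¹¹ C·m.
For a dipole, E_r = (2kp cosθ)/r³.
kp/r³ = (8.99×10⁹)(3.922×10⁻¹¹)/(0.330)³ = 9.811 N/C.
E_r = 2·9.811·cos82° = 2.731 N/C.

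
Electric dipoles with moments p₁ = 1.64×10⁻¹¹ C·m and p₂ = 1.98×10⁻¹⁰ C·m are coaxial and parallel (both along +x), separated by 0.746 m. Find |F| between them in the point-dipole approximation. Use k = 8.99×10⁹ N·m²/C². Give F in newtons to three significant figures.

On-axis field of dipole 1 at distance r: E = 2kp₁/r³. Force on dipole 2 is F = p₂·dE/dr (gradient along axis).
dE/dr = −6kp₁/r⁴, so |F| = 6kp₁p₂/r⁴ (attractive for aligned moments).
F = 6(8.99×10⁹)(1.64×10⁻¹¹)(1.98×10⁻¹⁰)/(0.746)⁴ = 5.655×10⁻¹⁰ N.

F ≈ 5.66×10⁻¹⁰ N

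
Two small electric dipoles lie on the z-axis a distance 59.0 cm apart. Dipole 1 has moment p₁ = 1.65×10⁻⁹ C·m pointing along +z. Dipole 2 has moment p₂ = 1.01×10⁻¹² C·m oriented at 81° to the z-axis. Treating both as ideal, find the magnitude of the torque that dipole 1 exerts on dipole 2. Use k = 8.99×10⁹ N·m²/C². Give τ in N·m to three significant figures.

τ ≈ 1.44×10⁻¹⁰ N·m

The second dipole sits on the axis of the first, so the field there is axial: E₁ = 2kp₁/r³ along +z.
E₁ = 2(8.99×10⁹)(1.65×10⁻⁹)/(0.590)³ = 144.5 N/C.
Torque on the second dipole: τ = p₂ E₁ sinθ.
τ = (1.01×10⁻¹²)(144.5)·sin81° = 1.441×10⁻¹⁰ N·m.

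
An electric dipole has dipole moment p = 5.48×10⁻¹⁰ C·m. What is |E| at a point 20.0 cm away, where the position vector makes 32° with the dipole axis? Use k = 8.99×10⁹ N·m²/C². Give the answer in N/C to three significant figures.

At angle θ the dipole field magnitude is E = (kp/r³)·√(1 + 3cos²θ).
kp/r³ = (8.99×10⁹)(5.48×10⁻¹⁰) / (0.200)³ = 615.8 N/C.
√(1 + 3cos²32°) = √(1 + 3·0.7192) = √3.1576 ≈ 1.7770.
E ≈ 615.8 × 1.777 = 1094 N/C.

E ≈ 1090 N/C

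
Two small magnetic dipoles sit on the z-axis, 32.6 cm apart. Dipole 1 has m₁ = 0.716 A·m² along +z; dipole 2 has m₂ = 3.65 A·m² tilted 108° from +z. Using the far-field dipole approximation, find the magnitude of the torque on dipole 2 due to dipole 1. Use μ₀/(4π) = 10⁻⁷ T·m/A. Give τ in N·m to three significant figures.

τ ≈ 1.43×10⁻⁵ N·m

Dipole B is on the axis of dipole A, so B₁ there is axial: B₁ = (μ₀/4π)·2m₁/r³ along +z.
B₁ = 2(10⁻⁷)(0.716)/(0.326)³ = 4.133×10⁻⁶ T.
τ = m₂ B₁ sinθ.
τ = (3.65)(4.133×10⁻⁶)·sin108° = 1.435×10⁻⁵ N·m.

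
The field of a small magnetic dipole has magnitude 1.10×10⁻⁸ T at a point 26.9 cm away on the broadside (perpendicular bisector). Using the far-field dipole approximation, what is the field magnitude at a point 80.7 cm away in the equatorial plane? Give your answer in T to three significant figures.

B ≈ 4.07×10⁻¹⁰ T

Dipole fields scale as 1/r³ in the far field; the geometry is the same at both points.
B₂ = B₁ · (r₁/r₂)³ = 1.10×10⁻⁸ · (26.9/80.7)³.
(r₁/r₂)³ = (0.3333)³ = 0.03704.
B₂ ≈ 4.074×10⁻¹⁰ T.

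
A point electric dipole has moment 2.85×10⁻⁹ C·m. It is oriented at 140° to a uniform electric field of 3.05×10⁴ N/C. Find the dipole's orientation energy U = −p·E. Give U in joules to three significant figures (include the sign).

U = −p·E = −pE cosθ.
U = −(2.85×10⁻⁹)(3.05×10⁴)·cos140° = 6.659×10⁻⁵ J.

U ≈ 6.66×10⁻⁵ J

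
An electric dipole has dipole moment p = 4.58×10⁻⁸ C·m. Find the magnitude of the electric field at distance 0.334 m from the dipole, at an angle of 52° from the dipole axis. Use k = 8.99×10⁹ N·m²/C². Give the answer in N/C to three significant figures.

E ≈ 1.62×10⁴ N/C

At angle θ the dipole field magnitude is E = (kp/r³)·√(1 + 3cos²θ).
kp/r³ = (8.99×10⁹)(4.58×10⁻⁸) / (0.334)³ = 1.105×10⁴ N/C.
√(1 + 3cos²52°) = √(1 + 3·0.3790) = √2.1371 ≈ 1.4619.
E ≈ 1.105×10⁴ × 1.462 = 1.615×10⁴ N/C.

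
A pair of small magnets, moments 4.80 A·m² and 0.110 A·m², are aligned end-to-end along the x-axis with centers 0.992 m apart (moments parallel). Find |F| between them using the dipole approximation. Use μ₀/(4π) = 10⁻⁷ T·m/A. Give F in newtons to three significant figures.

On-axis B of dipole 1: B = (μ₀/4π)·2m₁/r³. Force on dipole 2: F = m₂·dB/dr.
dB/dr = −(μ₀/4π)·6m₁/r⁴, so |F| = (μ₀/4π)·6m₁m₂/r⁴.
F = 6(10⁻⁷)(4.80)(0.110)/(0.992)⁴ = 3.271×10⁻⁷ N.

F ≈ 3.27×10⁻⁷ N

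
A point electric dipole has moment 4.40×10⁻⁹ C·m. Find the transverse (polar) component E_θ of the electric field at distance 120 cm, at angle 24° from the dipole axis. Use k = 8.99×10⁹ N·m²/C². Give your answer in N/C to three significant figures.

E_θ ≈ 9.31 N/C

For a dipole, E_θ = (kp sinθ)/r³.
kp/r³ = (8.99×10⁹)(4.40×10⁻⁹)/(1.20)³ = 22.89 N/C.
E_θ = 22.89·sin24° = 9.311 N/C.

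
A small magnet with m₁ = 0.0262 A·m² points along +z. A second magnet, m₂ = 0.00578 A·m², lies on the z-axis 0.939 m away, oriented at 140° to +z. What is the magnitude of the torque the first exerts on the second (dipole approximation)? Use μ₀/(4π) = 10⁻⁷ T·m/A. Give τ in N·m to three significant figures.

τ ≈ 2.35×10⁻¹¹ N·m

Dipole B is on the axis of dipole A, so B₁ there is axial: B₁ = (μ₀/4π)·2m₁/r³ along +z.
B₁ = 2(10⁻⁷)(0.0262)/(0.939)³ = 6.329×10⁻⁹ T.
τ = m₂ B₁ sinθ.
τ = (0.00578)(6.329×10⁻⁹)·sin140° = 2.351×10⁻¹¹ N·m.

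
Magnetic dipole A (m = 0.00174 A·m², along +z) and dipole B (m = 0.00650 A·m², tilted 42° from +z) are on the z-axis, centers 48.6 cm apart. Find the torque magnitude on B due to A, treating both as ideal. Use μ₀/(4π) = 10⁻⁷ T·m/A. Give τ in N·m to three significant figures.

Dipole B is on the axis of dipole A, so B₁ there is axial: B₁ = (μ₀/4π)·2m₁/r³ along +z.
B₁ = 2(10⁻⁷)(0.00174)/(0.486)³ = 3.032×10⁻⁹ T.
τ = m₂ B₁ sinθ.
τ = (0.00650)(3.032×10⁻⁹)·sin42° = 1.319×10⁻¹¹ N·m.

τ ≈ 1.32×10⁻¹¹ N·m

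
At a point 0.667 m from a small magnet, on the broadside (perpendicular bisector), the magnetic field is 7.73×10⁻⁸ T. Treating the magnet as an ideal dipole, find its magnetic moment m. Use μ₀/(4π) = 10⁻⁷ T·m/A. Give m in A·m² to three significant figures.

m ≈ 0.229 A·m²

In the equatorial plane B = (μ₀/4π)·m/r³, so m = Br³·4π/(μ₀).
m = (7.73×10⁻⁸)·(0.667)³ / (10⁻⁷) = 0.2294 A·m².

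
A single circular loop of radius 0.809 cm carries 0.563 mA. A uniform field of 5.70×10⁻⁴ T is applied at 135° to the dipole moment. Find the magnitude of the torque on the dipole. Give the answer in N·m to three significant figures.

τ ≈ 4.67×10⁻¹¹ N·m

Magnetic moment m = IA = Iπa² = (5.63×10⁻⁴)·π·(0.00809)² = 1.158×10⁻⁷ A·m².
Torque on a magnetic dipole: τ = mB sinθ.
τ = (1.158×10⁻⁷)(5.70×10⁻⁴)·sin135° = 4.667×10⁻¹¹ N·m.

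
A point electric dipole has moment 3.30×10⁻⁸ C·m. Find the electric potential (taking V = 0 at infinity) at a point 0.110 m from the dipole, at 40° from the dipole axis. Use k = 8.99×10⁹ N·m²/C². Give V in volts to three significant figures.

V ≈ 1.88×10⁴ V

The dipole potential is V = kp cosθ / r².
V = (8.99×10⁹)(3.30×10⁻⁸)·cos40° / (0.110)² = 1.878×10⁴ V.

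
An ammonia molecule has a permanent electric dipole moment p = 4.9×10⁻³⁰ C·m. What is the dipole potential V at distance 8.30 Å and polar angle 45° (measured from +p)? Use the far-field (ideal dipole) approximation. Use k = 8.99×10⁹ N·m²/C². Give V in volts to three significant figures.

The dipole potential is V = kp cosθ / r².
V = (8.99×10⁹)(4.90×10⁻³⁰)·cos45° / (8.30×10⁻¹⁰)² = 0.04522 V.

V ≈ 0.0452 V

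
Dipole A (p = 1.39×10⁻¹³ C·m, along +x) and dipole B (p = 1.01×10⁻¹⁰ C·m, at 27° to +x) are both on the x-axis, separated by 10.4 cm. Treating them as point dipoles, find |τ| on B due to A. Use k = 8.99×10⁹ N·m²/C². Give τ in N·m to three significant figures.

The second dipole sits on the axis of the first, so the field there is axial: E₁ = 2kp₁/r³ along +x.
E₁ = 2(8.99×10⁹)(1.39×10⁻¹³)/(0.104)³ = 2.222 N/C.
Torque on the second dipole: τ = p₂ E₁ sinθ.
τ = (1.01×10⁻¹⁰)(2.222)·sin27° = 1.019×10⁻¹⁰ N·m.

τ ≈ 1.02×10⁻¹⁰ N·m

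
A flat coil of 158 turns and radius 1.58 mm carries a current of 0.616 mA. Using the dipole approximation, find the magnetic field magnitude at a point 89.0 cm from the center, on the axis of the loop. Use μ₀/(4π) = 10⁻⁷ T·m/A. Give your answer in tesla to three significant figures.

m = NIA = NIπa² = 158·(6.16×10⁻⁴)·π·(0.00158)² = 7.633×10⁻⁷ A·m².
On axis B = (μ₀/4π)·2m/r³.
B = 2·(10⁻⁷)·(7.633×10⁻⁷) / (0.890)³ = 2.165×10⁻¹³ T.

B ≈ 2.17×10⁻¹³ T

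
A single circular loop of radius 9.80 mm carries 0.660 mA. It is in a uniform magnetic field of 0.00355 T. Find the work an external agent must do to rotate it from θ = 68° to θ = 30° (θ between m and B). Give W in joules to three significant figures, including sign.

Magnetic moment m = IA = Iπa² = (6.60×10⁻⁴)·π·(0.00980)² = 1.991×10⁻⁷ A·m².
W_ext = ΔU = −mB cosθ₂ + mB cosθ₁ = mB(cosθ₁ − cosθ₂).
W = (1.991×10⁻⁷)(0.00355)·(cos68° − cos30°) = (7.068×10⁻¹⁰)·(-0.4914) = -3.473×10⁻¹⁰ J.

W ≈ -3.47×10⁻¹⁰ J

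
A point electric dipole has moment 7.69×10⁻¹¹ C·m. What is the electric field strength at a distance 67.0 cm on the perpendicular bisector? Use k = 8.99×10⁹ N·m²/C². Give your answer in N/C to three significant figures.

E ≈ 2.30 N/C

In the equatorial plane E = kp/r³.
E = (8.99×10⁹)(7.69×10⁻¹¹) / (0.670)³ = 2.299 N/C.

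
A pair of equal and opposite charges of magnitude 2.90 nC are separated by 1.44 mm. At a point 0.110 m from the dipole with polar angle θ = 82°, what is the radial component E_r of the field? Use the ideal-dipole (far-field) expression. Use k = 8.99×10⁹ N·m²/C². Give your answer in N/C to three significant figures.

E_r ≈ 7.85 N/C

Dipole moment p = qd = (2.90×10⁻⁹ C)(0.00144 m) = 4.176×10⁻¹² C·m.
For a dipole, E_r = (2kp cosθ)/r³.
kp/r³ = (8.99×10⁹)(4.176×10⁻¹²)/(0.110)³ = 28.21 N/C.
E_r = 2·28.21·cos82° = 7.851 N/C.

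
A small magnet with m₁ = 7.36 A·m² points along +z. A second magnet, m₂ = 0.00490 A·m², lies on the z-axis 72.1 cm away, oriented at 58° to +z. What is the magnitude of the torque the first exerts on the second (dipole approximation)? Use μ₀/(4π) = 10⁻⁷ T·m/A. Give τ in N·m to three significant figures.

τ ≈ 1.63×10⁻⁸ N·m

Dipole B is on the axis of dipole A, so B₁ there is axial: B₁ = (μ₀/4π)·2m₁/r³ along +z.
B₁ = 2(10⁻⁷)(7.36)/(0.721)³ = 3.927×10⁻⁶ T.
τ = m₂ B₁ sinθ.
τ = (0.00490)(3.927×10⁻⁶)·sin58° = 1.632×10⁻⁸ N·m.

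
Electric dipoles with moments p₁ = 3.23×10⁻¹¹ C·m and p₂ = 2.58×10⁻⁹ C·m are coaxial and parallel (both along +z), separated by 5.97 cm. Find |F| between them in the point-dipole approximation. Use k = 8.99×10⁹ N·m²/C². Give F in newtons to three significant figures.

On-axis field of dipole 1 at distance r: E = 2kp₁/r³. Force on dipole 2 is F = p₂·dE/dr (gradient along axis).
dE/dr = −6kp₁/r⁴, so |F| = 6kp₁p₂/r⁴ (attractive for aligned moments).
F = 6(8.99×10⁹)(3.23×10⁻¹¹)(2.58×10⁻⁹)/(0.0597)⁴ = 3.539×10⁻⁴ N.

F ≈ 3.54×10⁻⁴ N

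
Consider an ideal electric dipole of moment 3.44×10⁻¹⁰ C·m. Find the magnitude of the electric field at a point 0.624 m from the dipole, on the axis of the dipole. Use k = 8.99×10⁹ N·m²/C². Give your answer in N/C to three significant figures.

E ≈ 25.5 N/C

On the dipole axis E = 2kp/r³.
E = 2·(8.99×10⁹)(3.44×10⁻¹⁰) / (0.624)³ = 25.46 N/C.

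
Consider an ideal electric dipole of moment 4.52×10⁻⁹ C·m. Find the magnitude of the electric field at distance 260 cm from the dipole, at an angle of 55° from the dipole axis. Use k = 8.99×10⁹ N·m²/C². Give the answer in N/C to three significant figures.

E ≈ 3.26 N/C

At angle θ the dipole field magnitude is E = (kp/r³)·√(1 + 3cos²θ).
kp/r³ = (8.99×10⁹)(4.52×10⁻⁹) / (2.60)³ = 2.312 N/C.
√(1 + 3cos²55°) = √(1 + 3·0.3290) = √1.9870 ≈ 1.4096.
E ≈ 2.312 × 1.410 = 3.259 N/C.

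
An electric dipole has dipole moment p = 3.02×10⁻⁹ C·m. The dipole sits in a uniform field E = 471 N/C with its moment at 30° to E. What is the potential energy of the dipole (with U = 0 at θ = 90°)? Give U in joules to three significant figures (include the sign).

U = −p·E = −pE cosθ.
U = −(3.02×10⁻⁹)(471)·cos30° = -1.232×10⁻⁶ J.

U ≈ -1.23×10⁻⁶ J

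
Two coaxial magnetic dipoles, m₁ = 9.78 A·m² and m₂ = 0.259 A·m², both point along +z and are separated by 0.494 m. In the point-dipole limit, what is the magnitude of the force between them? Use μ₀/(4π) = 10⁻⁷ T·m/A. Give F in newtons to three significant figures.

F ≈ 2.55×10⁻⁵ N

On-axis B of dipole 1: B = (μ₀/4π)·2m₁/r³. Force on dipole 2: F = m₂·dB/dr.
dB/dr = −(μ₀/4π)·6m₁/r⁴, so |F| = (μ₀/4π)·6m₁m₂/r⁴.
F = 6(10⁻⁷)(9.78)(0.259)/(0.494)⁴ = 2.552×10⁻⁵ N.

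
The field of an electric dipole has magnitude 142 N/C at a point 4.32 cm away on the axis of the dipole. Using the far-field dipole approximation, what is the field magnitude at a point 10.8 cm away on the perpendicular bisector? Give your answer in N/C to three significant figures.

E ≈ 4.54 N/C

Dipole fields scale as 1/r³ in the far field.
The axial field is twice the equatorial field at the same r, so the geometry factor is 1/2.
E₂ = E₁ · (1/2) · (r₁/r₂)³ = 142 · 0.5 · (4.32/10.8)³.
(r₁/r₂)³ = (0.4)³ = 0.064.
E₂ ≈ 4.544 N/C.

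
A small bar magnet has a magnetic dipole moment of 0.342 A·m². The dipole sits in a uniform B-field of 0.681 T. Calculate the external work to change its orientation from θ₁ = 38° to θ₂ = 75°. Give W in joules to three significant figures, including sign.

W_ext = ΔU = −mB cosθ₂ + mB cosθ₁ = mB(cosθ₁ − cosθ₂).
W = (0.342)(0.681)·(cos38° − cos75°) = (0.2329)·(+0.5292) = 0.1232 J.

W ≈ 0.123 J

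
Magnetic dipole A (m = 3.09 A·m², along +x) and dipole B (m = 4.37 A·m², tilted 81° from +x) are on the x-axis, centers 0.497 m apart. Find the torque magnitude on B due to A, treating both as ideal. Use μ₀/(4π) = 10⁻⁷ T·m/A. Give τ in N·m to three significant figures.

Dipole B is on the axis of dipole A, so B₁ there is axial: B₁ = (μ₀/4π)·2m₁/r³ along +x.
B₁ = 2(10⁻⁷)(3.09)/(0.497)³ = 5.034×10⁻⁶ T.
τ = m₂ B₁ sinθ.
τ = (4.37)(5.034×10⁻⁶)·sin81° = 2.173×10⁻⁵ N·m.

τ ≈ 2.17×10⁻⁵ N·m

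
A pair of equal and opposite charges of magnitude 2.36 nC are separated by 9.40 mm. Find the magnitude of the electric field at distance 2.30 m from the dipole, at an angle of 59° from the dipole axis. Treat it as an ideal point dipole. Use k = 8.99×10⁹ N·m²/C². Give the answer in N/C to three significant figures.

Dipole moment p = qd = (2.36×10⁻⁹ C)(0.00940 m) = 2.218×10⁻¹¹ C·m.
At angle θ the dipole field magnitude is E = (kp/r³)·√(1 + 3cos²θ).
kp/r³ = (8.99×10⁹)(2.218×10⁻¹¹) / (2.30)³ = 0.01639 N/C.
√(1 + 3cos²59°) = √(1 + 3·0.2653) = √1.7958 ≈ 1.3401.
E ≈ 0.01639 × 1.340 = 0.02196 N/C.

E ≈ 0.0220 N/C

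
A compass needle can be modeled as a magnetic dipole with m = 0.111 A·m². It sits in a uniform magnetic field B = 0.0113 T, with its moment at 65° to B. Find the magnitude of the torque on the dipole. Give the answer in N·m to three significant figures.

τ ≈ 0.00114 N·m

Torque on a magnetic dipole: τ = mB sinθ.
τ = (0.111)(0.0113)·sin65° = 0.001137 N·m.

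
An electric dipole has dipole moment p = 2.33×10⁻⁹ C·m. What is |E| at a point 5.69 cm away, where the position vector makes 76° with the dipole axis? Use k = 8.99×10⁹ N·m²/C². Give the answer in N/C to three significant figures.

At angle θ the dipole field magnitude is E = (kp/r³)·√(1 + 3cos²θ).
kp/r³ = (8.99×10⁹)(2.33×10⁻⁹) / (0.0569)³ = 1.137×10⁵ N/C.
√(1 + 3cos²76°) = √(1 + 3·0.0585) = √1.1756 ≈ 1.0842.
E ≈ 1.137×10⁵ × 1.084 = 1.233×10⁵ N/C.

E ≈ 1.23×10⁵ N/C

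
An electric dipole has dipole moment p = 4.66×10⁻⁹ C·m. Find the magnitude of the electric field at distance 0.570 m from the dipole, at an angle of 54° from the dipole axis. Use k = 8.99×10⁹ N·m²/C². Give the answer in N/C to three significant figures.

E ≈ 323 N/C

At angle θ the dipole field magnitude is E = (kp/r³)·√(1 + 3cos²θ).
kp/r³ = (8.99×10⁹)(4.66×10⁻⁹) / (0.570)³ = 226.2 N/C.
√(1 + 3cos²54°) = √(1 + 3·0.3455) = √2.0365 ≈ 1.4271.
E ≈ 226.2 × 1.427 = 322.8 N/C.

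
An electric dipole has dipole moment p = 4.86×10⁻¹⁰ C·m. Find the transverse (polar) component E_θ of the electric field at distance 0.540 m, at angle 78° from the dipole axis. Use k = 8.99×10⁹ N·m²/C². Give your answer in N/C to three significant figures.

E_θ ≈ 27.1 N/C

For a dipole, E_θ = (kp sinθ)/r³.
kp/r³ = (8.99×10⁹)(4.86×10⁻¹⁰)/(0.540)³ = 27.75 N/C.
E_θ = 27.75·sin78° = 27.14 N/C.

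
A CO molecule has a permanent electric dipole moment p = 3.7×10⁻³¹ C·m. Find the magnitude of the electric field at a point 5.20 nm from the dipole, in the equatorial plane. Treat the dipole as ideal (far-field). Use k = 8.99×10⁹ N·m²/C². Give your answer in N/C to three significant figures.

In the equatorial plane E = kp/r³.
E = (8.99×10⁹)(3.70×10⁻³¹) / (5.20×10⁻⁹)³ = 2.366×10⁴ N/C.

E ≈ 2.37×10⁴ N/C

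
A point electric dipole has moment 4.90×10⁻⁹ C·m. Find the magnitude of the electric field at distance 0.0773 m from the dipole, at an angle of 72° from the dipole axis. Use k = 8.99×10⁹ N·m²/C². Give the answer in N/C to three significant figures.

At angle θ the dipole field magnitude is E = (kp/r³)·√(1 + 3cos²θ).
kp/r³ = (8.99×10⁹)(4.90×10⁻⁹) / (0.0773)³ = 9.537×10⁴ N/C.
√(1 + 3cos²72°) = √(1 + 3·0.0955) = √1.2865 ≈ 1.1342.
E ≈ 9.537×10⁴ × 1.134 = 1.082×10⁵ N/C.

E ≈ 1.08×10⁵ N/C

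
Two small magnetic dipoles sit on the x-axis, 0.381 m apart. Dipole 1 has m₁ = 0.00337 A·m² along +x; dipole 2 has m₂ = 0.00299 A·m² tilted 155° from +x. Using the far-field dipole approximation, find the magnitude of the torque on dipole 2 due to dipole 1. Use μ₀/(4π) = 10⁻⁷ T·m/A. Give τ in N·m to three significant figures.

Dipole B is on the axis of dipole A, so B₁ there is axial: B₁ = (μ₀/4π)·2m₁/r³ along +x.
B₁ = 2(10⁻⁷)(0.00337)/(0.381)³ = 1.219×10⁻⁸ T.
τ = m₂ B₁ sinθ.
τ = (0.00299)(1.219×10⁻⁸)·sin155° = 1.540×10⁻¹¹ N·m.

τ ≈ 1.54×10⁻¹¹ N·m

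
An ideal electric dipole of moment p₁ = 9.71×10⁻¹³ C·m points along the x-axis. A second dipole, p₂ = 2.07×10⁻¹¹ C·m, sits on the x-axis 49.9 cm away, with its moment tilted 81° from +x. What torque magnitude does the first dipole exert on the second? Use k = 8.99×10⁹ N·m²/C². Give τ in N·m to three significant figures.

τ ≈ 2.87×10⁻¹² N·m

The second dipole sits on the axis of the first, so the field there is axial: E₁ = 2kp₁/r³ along +x.
E₁ = 2(8.99×10⁹)(9.71×10⁻¹³)/(0.499)³ = 0.1405 N/C.
Torque on the second dipole: τ = p₂ E₁ sinθ.
τ = (2.07×10⁻¹¹)(0.1405)·sin81° = 2.873×10⁻¹² N·m.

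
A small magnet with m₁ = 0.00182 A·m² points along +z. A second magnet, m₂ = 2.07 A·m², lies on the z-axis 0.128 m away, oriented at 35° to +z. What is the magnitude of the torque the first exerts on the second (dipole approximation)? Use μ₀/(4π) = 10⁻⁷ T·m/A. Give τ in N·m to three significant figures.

Dipole B is on the axis of dipole A, so B₁ there is axial: B₁ = (μ₀/4π)·2m₁/r³ along +z.
B₁ = 2(10⁻⁷)(0.00182)/(0.128)³ = 1.736×10⁻⁷ T.
τ = m₂ B₁ sinθ.
τ = (2.07)(1.736×10⁻⁷)·sin35° = 2.061×10⁻⁷ N·m.

τ ≈ 2.06×10⁻⁷ N·m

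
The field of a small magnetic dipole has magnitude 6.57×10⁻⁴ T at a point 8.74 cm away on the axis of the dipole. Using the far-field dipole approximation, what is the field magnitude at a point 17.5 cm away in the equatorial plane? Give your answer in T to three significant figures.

B ≈ 4.09×10⁻⁵ T

Dipole fields scale as 1/r³ in the far field.
The axial field is twice the equatorial field at the same r, so the geometry factor is 1/2.
B₂ = B₁ · (1/2) · (r₁/r₂)³ = 6.57×10⁻⁴ · 0.5 · (8.74/17.5)³.
(r₁/r₂)³ = (0.4994)³ = 0.1246.
B₂ ≈ 4.092×10⁻⁵ T.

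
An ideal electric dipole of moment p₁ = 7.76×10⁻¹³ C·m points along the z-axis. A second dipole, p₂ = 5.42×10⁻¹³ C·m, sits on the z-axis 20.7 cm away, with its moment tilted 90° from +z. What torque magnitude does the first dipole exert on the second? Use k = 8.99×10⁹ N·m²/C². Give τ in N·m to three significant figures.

The second dipole sits on the axis of the first, so the field there is axial: E₁ = 2kp₁/r³ along +z.
E₁ = 2(8.99×10⁹)(7.76×10⁻¹³)/(0.207)³ = 1.573 N/C.
Torque on the second dipole: τ = p₂ E₁ sinθ.
τ = (5.42×10⁻¹³)(1.573)·sin90° = 8.526×10⁻¹³ N·m.

τ ≈ 8.53×10⁻¹³ N·m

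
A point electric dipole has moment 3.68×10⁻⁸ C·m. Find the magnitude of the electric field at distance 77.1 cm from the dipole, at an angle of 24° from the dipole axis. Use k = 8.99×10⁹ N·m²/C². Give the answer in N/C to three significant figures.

At angle θ the dipole field magnitude is E = (kp/r³)·√(1 + 3cos²θ).
kp/r³ = (8.99×10⁹)(3.68×10⁻⁸) / (0.771)³ = 721.8 N/C.
√(1 + 3cos²24°) = √(1 + 3·0.8346) = √3.5037 ≈ 1.8718.
E ≈ 721.8 × 1.872 = 1351 N/C.

E ≈ 1350 N/C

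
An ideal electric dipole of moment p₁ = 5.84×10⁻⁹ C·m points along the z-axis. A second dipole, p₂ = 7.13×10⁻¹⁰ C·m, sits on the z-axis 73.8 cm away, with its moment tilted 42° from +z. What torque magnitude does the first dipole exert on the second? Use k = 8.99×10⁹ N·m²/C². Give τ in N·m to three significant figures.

The second dipole sits on the axis of the first, so the field there is axial: E₁ = 2kp₁/r³ along +z.
E₁ = 2(8.99×10⁹)(5.84×10⁻⁹)/(0.738)³ = 261.2 N/C.
Torque on the second dipole: τ = p₂ E₁ sinθ.
τ = (7.13×10⁻¹⁰)(261.2)·sin42° = 1.246×10⁻⁷ N·m.

τ ≈ 1.25×10⁻⁷ N·m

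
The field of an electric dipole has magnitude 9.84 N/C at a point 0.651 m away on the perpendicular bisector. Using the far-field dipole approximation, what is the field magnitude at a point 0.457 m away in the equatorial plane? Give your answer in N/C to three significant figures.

Dipole fields scale as 1/r³ in the far field; the geometry is the same at both points.
E₂ = E₁ · (r₁/r₂)³ = 9.84 · (0.651/0.457)³.
(r₁/r₂)³ = (1.425)³ = 2.891.
E₂ ≈ 28.44 N/C.

E ≈ 28.4 N/C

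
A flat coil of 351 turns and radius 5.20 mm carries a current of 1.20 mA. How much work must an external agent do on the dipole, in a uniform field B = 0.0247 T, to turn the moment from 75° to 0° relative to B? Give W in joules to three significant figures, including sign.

W ≈ -6.55×10⁻⁷ J

m = NIA = NIπa² = 351·(0.00120)·π·(0.00520)² = 3.578×10⁻⁵ A·m².
W_ext = ΔU = −mB cosθ₂ + mB cosθ₁ = mB(cosθ₁ − cosθ₂).
W = (3.578×10⁻⁵)(0.0247)·(cos75° − cos0°) = (8.838×10⁻⁷)·(-0.7412) = -6.550×10⁻⁷ J.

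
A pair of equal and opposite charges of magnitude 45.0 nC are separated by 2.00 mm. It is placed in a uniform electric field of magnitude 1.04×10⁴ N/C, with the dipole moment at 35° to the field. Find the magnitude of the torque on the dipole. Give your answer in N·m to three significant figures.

Dipole moment p = qd = (4.50×10⁻⁸ C)(0.00200 m) = 9.00×10⁻¹¹ C·m.
Torque on an electric dipole: τ = pE sinθ.
τ = (9.00×10⁻¹¹)(1.04×10⁴)·sin35° = 5.369×10⁻⁷ N·m.

τ ≈ 5.37×10⁻⁷ N·m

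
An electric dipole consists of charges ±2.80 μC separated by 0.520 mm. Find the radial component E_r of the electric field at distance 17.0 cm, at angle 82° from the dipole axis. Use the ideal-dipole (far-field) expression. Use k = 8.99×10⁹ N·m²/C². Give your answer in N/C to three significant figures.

E_r ≈ 742 N/C

Dipole moment p = qd = (2.80×10⁻⁶ C)(5.20×10⁻⁴ m) = 1.456×10⁻⁹ C·m.
For a dipole, E_r = (2kp cosθ)/r³.
kp/r³ = (8.99×10⁹)(1.456×10⁻⁹)/(0.170)³ = 2664 N/C.
E_r = 2·2664·cos82° = 741.6 N/C.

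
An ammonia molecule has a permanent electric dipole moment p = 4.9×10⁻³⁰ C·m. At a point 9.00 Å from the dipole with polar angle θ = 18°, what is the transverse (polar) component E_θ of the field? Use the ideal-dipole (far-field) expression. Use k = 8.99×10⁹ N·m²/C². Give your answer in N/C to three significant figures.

E_θ ≈ 1.87×10⁷ N/C

For a dipole, E_θ = (kp sinθ)/r³.
kp/r³ = (8.99×10⁹)(4.90×10⁻³⁰)/(9.00×10⁻¹⁰)³ = 6.043×10⁷ N/C.
E_θ = 6.043×10⁷·sin18° = 1.867×10⁷ N/C.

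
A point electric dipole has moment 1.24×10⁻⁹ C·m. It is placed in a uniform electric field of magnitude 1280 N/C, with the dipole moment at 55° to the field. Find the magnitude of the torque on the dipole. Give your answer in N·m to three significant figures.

τ ≈ 1.30×10⁻⁶ N·m

Torque on an electric dipole: τ = pE sinθ.
τ = (1.24×10⁻⁹)(1280)·sin55° = 1.300×10⁻⁶ N·m.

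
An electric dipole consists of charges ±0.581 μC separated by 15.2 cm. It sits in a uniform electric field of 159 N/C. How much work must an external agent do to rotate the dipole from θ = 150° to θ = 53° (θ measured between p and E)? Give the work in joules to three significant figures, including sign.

W ≈ -2.06×10⁻⁵ J

Dipole moment p = qd = (5.81×10⁻⁷ C)(0.152 m) = 8.831×10⁻⁸ C·m.
W_ext = ΔU = U(θ₂) − U(θ₁) = −pE cosθ₂ − (−pE cosθ₁) = pE(cosθ₁ − cosθ₂).
W = (8.831×10⁻⁸)(159)·(cos150° − cos53°) = (1.404×10⁻⁵)·(-1.4678) = -2.061×10⁻⁵ J.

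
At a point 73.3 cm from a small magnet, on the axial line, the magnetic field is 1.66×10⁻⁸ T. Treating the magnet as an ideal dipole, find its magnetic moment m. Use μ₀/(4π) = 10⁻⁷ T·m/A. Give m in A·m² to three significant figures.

On axis B = (μ₀/4π)·2m/r³, so m = Br³·4π/(μ₀·2).
m = (1.66×10⁻⁸)·(0.733)³ / (2·10⁻⁷) = 0.03269 A·m².

m ≈ 0.0327 A·m²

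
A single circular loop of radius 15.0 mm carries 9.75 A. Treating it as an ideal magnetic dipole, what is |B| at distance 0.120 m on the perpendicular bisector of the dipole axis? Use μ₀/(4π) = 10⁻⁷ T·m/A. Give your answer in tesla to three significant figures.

B ≈ 3.99×10⁻⁷ T

Magnetic moment m = IA = Iπa² = (9.75)·π·(0.0150)² = 0.006892 A·m².
In the equatorial plane B = (μ₀/4π)·m/r³ (half the axial value).
B = (10⁻⁷)·(0.006892) / (0.120)³ = 3.988×10⁻⁷ T.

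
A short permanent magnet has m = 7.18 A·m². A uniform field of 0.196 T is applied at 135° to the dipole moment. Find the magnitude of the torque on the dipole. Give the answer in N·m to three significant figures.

Torque on a magnetic dipole: τ = mB sinθ.
τ = (7.18)(0.196)·sin135° = 0.9951 N·m.

τ ≈ 0.995 N·m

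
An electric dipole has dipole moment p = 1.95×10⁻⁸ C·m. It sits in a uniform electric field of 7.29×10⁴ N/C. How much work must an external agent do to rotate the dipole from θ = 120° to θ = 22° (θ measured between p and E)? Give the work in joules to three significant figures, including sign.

W ≈ -0.00203 J

W_ext = ΔU = U(θ₂) − U(θ₁) = −pE cosθ₂ − (−pE cosθ₁) = pE(cosθ₁ − cosθ₂).
W = (1.95×10⁻⁸)(7.29×10⁴)·(cos120° − cos22°) = (0.001422)·(-1.4272) = -0.002029 J.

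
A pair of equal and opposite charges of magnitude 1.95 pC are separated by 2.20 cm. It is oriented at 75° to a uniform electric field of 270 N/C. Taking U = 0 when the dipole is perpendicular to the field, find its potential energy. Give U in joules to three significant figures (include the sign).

U ≈ -3.00×10⁻¹² J

Dipole moment p = qd = (1.95×10⁻¹² C)(0.0220 m) = 4.29×10⁻¹⁴ C·m.
U = −p·E = −pE cosθ.
U = −(4.29×10⁻¹⁴)(270)·cos75° = -2.998×10⁻¹² J.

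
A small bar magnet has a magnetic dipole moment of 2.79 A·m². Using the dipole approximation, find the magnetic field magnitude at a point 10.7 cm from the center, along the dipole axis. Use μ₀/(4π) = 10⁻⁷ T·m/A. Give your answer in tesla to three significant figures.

On axis B = (μ₀/4π)·2m/r³.
B = 2·(10⁻⁷)·(2.79) / (0.107)³ = 4.555×10⁻⁴ T.

B ≈ 4.55×10⁻⁴ T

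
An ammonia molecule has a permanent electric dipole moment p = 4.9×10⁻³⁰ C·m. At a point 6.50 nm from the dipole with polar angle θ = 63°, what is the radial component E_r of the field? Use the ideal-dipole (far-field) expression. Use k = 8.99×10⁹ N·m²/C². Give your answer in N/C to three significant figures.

E_r ≈ 1.46×10⁵ N/C

For a dipole, E_r = (2kp cosθ)/r³.
kp/r³ = (8.99×10⁹)(4.90×10⁻³⁰)/(6.50×10⁻⁹)³ = 1.604×10⁵ N/C.
E_r = 2·1.604×10⁵·cos63° = 1.456×10⁵ N/C.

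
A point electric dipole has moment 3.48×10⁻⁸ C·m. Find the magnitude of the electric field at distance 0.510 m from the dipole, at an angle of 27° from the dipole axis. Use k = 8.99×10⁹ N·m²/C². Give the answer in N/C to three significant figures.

E ≈ 4340 N/C

At angle θ the dipole field magnitude is E = (kp/r³)·√(1 + 3cos²θ).
kp/r³ = (8.99×10⁹)(3.48×10⁻⁸) / (0.510)³ = 2358 N/C.
√(1 + 3cos²27°) = √(1 + 3·0.7939) = √3.3817 ≈ 1.8389.
E ≈ 2358 × 1.839 = 4337 N/C.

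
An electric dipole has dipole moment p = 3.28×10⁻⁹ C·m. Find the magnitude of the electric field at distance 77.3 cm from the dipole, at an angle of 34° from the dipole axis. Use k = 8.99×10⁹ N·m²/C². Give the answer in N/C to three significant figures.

E ≈ 112 N/C

At angle θ the dipole field magnitude is E = (kp/r³)·√(1 + 3cos²θ).
kp/r³ = (8.99×10⁹)(3.28×10⁻⁹) / (0.773)³ = 63.84 N/C.
√(1 + 3cos²34°) = √(1 + 3·0.6873) = √3.0619 ≈ 1.7498.
E ≈ 63.84 × 1.750 = 111.7 N/C.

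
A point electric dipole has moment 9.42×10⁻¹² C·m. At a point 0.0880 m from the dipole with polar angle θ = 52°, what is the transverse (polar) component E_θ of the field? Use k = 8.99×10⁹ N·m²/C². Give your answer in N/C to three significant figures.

E_θ ≈ 97.9 N/C

For a dipole, E_θ = (kp sinθ)/r³.
kp/r³ = (8.99×10⁹)(9.42×10⁻¹²)/(0.0880)³ = 124.3 N/C.
E_θ = 124.3·sin52° = 97.93 N/C.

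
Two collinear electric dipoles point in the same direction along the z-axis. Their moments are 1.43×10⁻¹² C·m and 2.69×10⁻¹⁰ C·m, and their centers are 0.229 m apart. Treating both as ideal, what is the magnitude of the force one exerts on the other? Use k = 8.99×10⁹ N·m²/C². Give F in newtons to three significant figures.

On-axis field of dipole 1 at distance r: E = 2kp₁/r³. Force on dipole 2 is F = p₂·dE/dr (gradient along axis).
dE/dr = −6kp₁/r⁴, so |F| = 6kp₁p₂/r⁴ (attractive for aligned moments).
F = 6(8.99×10⁹)(1.43×10⁻¹²)(2.69×10⁻¹⁰)/(0.229)⁴ = 7.545×10⁻⁹ N.

F ≈ 7.54×10⁻⁹ N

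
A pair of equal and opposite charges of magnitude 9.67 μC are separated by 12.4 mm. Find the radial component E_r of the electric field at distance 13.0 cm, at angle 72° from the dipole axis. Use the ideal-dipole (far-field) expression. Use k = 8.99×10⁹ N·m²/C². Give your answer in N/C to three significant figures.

Dipole moment p = qd = (9.67×10⁻⁶ C)(0.0124 m) = 1.199×10⁻⁷ C·m.
For a dipole, E_r = (2kp cosθ)/r³.
kp/r³ = (8.99×10⁹)(1.199×10⁻⁷)/(0.130)³ = 4.906×10⁵ N/C.
E_r = 2·4.906×10⁵·cos72° = 3.032×10⁵ N/C.

E_r ≈ 3.03×10⁵ N/C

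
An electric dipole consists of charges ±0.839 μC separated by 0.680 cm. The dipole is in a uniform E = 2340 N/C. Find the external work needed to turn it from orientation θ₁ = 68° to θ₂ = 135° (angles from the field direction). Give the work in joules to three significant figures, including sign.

W ≈ 1.44×10⁻⁵ J

Dipole moment p = qd = (8.39×10⁻⁷ C)(0.00680 m) = 5.705×10⁻⁹ C·m.
W_ext = ΔU = U(θ₂) − U(θ₁) = −pE cosθ₂ − (−pE cosθ₁) = pE(cosθ₁ − cosθ₂).
W = (5.705×10⁻⁹)(2340)·(cos68° − cos135°) = (1.335×10⁻⁵)·(+1.0817) = 1.444×10⁻⁵ J.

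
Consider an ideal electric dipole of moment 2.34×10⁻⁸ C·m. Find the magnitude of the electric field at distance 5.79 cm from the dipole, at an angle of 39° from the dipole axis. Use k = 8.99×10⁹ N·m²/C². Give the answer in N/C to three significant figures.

At angle θ the dipole field magnitude is E = (kp/r³)·√(1 + 3cos²θ).
kp/r³ = (8.99×10⁹)(2.34×10⁻⁸) / (0.0579)³ = 1.084×10⁶ N/C.
√(1 + 3cos²39°) = √(1 + 3·0.6040) = √2.8119 ≈ 1.6769.
E ≈ 1.084×10⁶ × 1.677 = 1.817×10⁶ N/C.

E ≈ 1.82×10⁶ N/C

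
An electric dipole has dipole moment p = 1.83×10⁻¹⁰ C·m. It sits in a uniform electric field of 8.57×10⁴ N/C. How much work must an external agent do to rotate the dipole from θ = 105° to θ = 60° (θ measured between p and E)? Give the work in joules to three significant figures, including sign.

W ≈ -1.19×10⁻⁵ J

W_ext = ΔU = U(θ₂) − U(θ₁) = −pE cosθ₂ − (−pE cosθ₁) = pE(cosθ₁ − cosθ₂).
W = (1.83×10⁻¹⁰)(8.57×10⁴)·(cos105° − cos60°) = (1.568×10⁻⁵)·(-0.7588) = -1.190×10⁻⁵ J.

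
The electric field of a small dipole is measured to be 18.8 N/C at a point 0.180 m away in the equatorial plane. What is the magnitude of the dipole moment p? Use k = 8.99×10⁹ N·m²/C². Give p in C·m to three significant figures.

In the equatorial plane E = kp/r³, so p = Er³/(k).
p = (18.8)·(0.180)³ / (8.99×10⁹) = 1.220×10⁻¹¹ C·m.

p ≈ 1.22×10⁻¹¹ C·m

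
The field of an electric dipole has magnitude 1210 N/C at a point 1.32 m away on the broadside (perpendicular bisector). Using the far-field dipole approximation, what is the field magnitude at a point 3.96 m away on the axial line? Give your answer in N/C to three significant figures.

E ≈ 89.6 N/C

Dipole fields scale as 1/r³ in the far field.
The axial field is twice the equatorial field at the same r, so the geometry factor is 2/1.
E₂ = E₁ · (2/1) · (r₁/r₂)³ = 1210 · 2 · (1.32/3.96)³.
(r₁/r₂)³ = (0.3333)³ = 0.03704.
E₂ ≈ 89.63 N/C.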